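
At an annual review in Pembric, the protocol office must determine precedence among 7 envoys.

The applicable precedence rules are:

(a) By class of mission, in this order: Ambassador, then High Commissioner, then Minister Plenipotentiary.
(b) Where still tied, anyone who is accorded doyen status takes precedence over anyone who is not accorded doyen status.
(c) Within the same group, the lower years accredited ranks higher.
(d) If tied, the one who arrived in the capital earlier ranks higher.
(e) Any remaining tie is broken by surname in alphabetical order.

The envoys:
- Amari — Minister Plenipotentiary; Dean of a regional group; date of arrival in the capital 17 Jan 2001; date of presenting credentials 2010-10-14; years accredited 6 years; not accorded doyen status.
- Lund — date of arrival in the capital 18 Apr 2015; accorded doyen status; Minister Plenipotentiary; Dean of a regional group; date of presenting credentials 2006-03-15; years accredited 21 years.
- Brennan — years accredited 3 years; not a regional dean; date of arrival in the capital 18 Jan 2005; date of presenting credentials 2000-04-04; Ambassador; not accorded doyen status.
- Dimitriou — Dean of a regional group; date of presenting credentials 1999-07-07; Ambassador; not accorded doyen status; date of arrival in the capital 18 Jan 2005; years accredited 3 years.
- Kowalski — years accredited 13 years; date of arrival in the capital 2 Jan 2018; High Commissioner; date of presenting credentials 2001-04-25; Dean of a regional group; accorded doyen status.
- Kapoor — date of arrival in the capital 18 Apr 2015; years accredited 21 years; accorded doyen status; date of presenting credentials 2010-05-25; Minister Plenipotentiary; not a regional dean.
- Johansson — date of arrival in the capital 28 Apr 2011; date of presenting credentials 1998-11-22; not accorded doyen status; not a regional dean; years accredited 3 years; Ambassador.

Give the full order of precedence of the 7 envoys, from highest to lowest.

Brennan, Dimitriou, Johansson, Kowalski, Kapoor, Lund, Amari

By class of mission: Brennan, Dimitriou and Johansson (Ambassador); then Kowalski (High Commissioner); then Kapoor, Lund and Amari (Minister Plenipotentiary).
Brennan, Dimitriou and Johansson are each not accorded doyen status, so the next rule applies.
Brennan, Dimitriou and Johansson all have years accredited 3 years, so the next rule applies.
Among Brennan, Dimitriou and Johansson, by date of arrival in the capital (earlier first): Brennan and Dimitriou (18 Jan 2005) before Johansson (28 Apr 2011).
Among Brennan and Dimitriou, alphabetically by surname: Brennan before Dimitriou.
Among Kapoor, Lund and Amari, accorded doyen status before not accorded doyen status: Kapoor and Lund (accorded doyen status) before Amari (not accorded doyen status).
Kapoor and Lund both have years accredited 21 years, so the next rule applies.
Kapoor and Lund both have date of arrival in the capital 18 Apr 2015, so the next rule applies.
Among Kapoor and Lund, alphabetically by surname: Kapoor before Lund.
Full order: Brennan, Dimitriou, Johansson, Kowalski, Kapoor, Lund, Amari.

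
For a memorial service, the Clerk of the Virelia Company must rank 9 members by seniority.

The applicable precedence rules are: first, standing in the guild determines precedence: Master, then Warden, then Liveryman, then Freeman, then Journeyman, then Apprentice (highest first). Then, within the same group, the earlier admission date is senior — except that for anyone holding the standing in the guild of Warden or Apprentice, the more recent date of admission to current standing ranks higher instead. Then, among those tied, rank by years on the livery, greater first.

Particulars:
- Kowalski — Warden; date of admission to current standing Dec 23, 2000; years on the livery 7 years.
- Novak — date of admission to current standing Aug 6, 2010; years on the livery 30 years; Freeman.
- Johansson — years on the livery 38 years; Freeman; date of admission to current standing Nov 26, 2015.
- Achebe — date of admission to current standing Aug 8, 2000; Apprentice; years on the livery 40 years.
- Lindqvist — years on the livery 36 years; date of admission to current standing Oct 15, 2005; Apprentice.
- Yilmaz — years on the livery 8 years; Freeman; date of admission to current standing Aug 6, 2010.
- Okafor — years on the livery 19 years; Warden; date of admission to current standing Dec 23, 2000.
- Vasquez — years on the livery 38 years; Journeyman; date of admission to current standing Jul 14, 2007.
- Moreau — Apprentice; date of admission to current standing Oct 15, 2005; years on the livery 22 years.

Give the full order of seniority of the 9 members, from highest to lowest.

By standing in the guild: Okafor and Kowalski (Warden); then Novak, Yilmaz and Johansson (Freeman); then Vasquez (Journeyman); then Lindqvist, Moreau and Achebe (Apprentice).
Okafor and Kowalski both have date of admission to current standing Dec 23, 2000, so the next rule applies.
Among Okafor and Kowalski, by years on the livery (higher first): Okafor (19 years) before Kowalski (7 years).
Among Novak, Yilmaz and Johansson, by date of admission to current standing (earlier first): Novak and Yilmaz (Aug 6, 2010) before Johansson (Nov 26, 2015).
Among Novak and Yilmaz, by years on the livery (higher first): Novak (30 years) before Yilmaz (8 years).
Among Lindqvist, Moreau and Achebe, by date of admission to current standing (later first) (reversed rule for this group): Lindqvist and Moreau (Oct 15, 2005) before Achebe (Aug 8, 2000).
Among Lindqvist and Moreau, by years on the livery (higher first): Lindqvist (36 years) before Moreau (22 years).
Full order: Okafor, Kowalski, Novak, Yilmaz, Johansson, Vasquez, Lindqvist, Moreau, Achebe.

Okafor, Kowalski, Novak, Yilmaz, Johansson, Vasquez, Lindqvist, Moreau, Achebe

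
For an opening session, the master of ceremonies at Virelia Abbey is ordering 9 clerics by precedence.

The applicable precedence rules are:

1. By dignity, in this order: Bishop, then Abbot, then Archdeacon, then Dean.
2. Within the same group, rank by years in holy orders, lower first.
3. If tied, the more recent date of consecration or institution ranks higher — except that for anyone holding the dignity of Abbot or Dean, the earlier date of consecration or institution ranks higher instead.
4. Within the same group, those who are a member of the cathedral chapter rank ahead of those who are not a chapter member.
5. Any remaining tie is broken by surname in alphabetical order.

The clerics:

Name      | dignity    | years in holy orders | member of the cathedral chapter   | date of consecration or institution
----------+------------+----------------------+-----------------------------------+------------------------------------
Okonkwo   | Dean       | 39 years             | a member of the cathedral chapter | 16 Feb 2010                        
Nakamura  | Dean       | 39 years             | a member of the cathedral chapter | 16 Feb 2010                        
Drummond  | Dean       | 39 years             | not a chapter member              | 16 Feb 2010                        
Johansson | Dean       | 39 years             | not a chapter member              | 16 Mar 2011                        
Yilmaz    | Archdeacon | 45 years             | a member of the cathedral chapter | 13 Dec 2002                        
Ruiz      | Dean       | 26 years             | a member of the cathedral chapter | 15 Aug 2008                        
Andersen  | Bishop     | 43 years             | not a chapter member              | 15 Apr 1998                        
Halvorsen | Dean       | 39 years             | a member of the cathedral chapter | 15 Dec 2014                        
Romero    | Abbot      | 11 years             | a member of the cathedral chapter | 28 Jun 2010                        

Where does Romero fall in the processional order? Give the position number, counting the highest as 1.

2

By dignity: Andersen (Bishop); then Romero (Abbot); then Yilmaz (Archdeacon); then Ruiz, Nakamura, Okonkwo, Drummond, Johansson and Halvorsen (Dean).
Among Ruiz, Nakamura, Okonkwo, Drummond, Johansson and Halvorsen, by years in holy orders (lower first): Ruiz (26 years) before Nakamura, Okonkwo, Drummond, Johansson and Halvorsen (39 years).
Among Nakamura, Okonkwo, Drummond, Johansson and Halvorsen, by date of consecration or institution (earlier first) (reversed rule for this group): Nakamura, Okonkwo and Drummond (16 Feb 2010) before Johansson (16 Mar 2011) before Halvorsen (15 Dec 2014).
Among Nakamura, Okonkwo and Drummond, a member of the cathedral chapter before not a chapter member: Nakamura and Okonkwo (a member of the cathedral chapter) before Drummond (not a chapter member).
Among Nakamura and Okonkwo, alphabetically by surname: Nakamura before Okonkwo.
Order: Andersen, Romero, Yilmaz, Ruiz, Nakamura, Okonkwo, Drummond, Johansson, Halvorsen. So position 2.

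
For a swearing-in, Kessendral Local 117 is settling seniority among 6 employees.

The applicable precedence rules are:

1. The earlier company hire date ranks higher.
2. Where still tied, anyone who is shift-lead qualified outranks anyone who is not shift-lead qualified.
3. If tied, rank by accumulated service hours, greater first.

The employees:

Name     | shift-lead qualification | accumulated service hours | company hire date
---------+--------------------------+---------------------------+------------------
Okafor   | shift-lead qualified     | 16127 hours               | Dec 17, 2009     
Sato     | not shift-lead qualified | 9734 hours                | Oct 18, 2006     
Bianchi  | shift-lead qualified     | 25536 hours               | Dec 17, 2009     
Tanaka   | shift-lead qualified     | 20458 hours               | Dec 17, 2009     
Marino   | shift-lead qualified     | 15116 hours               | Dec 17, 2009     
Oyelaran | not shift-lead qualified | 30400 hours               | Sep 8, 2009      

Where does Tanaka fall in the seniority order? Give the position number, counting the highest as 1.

4

By company hire date (earlier first): Sato (Oct 18, 2006); then Oyelaran (Sep 8, 2009); then Bianchi, Tanaka, Okafor and Marino (each Dec 17, 2009).
Bianchi, Tanaka, Okafor and Marino are each shift-lead qualified, so the next rule applies.
Among Bianchi, Tanaka, Okafor and Marino, by accumulated service hours (higher first): Bianchi (25536 hours) before Tanaka (20458 hours) before Okafor (16127 hours) before Marino (15116 hours).
Order: Sato, Oyelaran, Bianchi, Tanaka, Okafor, Marino. So position 4.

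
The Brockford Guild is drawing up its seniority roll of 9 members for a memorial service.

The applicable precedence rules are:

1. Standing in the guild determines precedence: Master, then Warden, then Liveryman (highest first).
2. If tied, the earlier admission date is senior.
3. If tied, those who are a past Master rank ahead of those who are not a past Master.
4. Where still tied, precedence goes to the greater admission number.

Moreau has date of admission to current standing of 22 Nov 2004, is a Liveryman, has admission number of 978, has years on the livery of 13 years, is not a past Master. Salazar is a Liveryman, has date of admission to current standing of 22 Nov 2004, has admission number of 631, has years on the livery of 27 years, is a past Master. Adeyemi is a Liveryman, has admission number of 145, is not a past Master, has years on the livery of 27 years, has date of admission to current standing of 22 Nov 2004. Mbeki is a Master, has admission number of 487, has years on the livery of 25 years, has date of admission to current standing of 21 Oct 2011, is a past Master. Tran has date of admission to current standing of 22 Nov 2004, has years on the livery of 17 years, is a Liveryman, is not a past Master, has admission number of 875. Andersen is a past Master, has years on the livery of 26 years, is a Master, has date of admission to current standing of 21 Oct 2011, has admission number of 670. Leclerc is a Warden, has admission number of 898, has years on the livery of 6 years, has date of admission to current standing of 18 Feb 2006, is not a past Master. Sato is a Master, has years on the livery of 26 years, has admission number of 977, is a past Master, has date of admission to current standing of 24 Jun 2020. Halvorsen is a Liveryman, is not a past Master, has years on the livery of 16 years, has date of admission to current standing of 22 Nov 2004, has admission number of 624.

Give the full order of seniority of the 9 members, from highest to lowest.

Andersen, Mbeki, Sato, Leclerc, Salazar, Moreau, Tran, Halvorsen, Adeyemi

By standing in the guild: Andersen, Mbeki and Sato (Master); then Leclerc (Warden); then Salazar, Moreau, Tran, Halvorsen and Adeyemi (Liveryman).
Among Andersen, Mbeki and Sato, by date of admission to current standing (earlier first): Andersen and Mbeki (21 Oct 2011) before Sato (24 Jun 2020).
Andersen and Mbeki are each a past Master, so the next rule applies.
Among Andersen and Mbeki, by admission number (higher first): Andersen (670) before Mbeki (487).
Salazar, Moreau, Tran, Halvorsen and Adeyemi all have date of admission to current standing 22 Nov 2004, so the next rule applies.
Among Salazar, Moreau, Tran, Halvorsen and Adeyemi, a past Master before not a past Master: Salazar (a past Master) before Moreau, Tran, Halvorsen and Adeyemi (not a past Master).
Among Moreau, Tran, Halvorsen and Adeyemi, by admission number (higher first): Moreau (978) before Tran (875) before Halvorsen (624) before Adeyemi (145).
Full order: Andersen, Mbeki, Sato, Leclerc, Salazar, Moreau, Tran, Halvorsen, Adeyemi.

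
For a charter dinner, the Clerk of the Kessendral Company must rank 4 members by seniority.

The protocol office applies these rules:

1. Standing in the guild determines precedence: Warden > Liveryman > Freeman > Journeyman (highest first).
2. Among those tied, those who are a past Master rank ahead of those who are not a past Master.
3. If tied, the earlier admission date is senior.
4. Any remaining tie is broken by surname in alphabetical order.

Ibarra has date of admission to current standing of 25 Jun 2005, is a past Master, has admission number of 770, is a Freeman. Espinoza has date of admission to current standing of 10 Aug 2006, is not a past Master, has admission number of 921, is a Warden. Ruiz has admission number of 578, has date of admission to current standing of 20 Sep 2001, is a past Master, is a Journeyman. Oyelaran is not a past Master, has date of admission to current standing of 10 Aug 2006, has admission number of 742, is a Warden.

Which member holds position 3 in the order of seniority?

Ibarra

By standing in the guild: Espinoza and Oyelaran (Warden); then Ibarra (Freeman); then Ruiz (Journeyman).
Espinoza and Oyelaran are each not a past Master, so the next rule applies.
Espinoza and Oyelaran both have date of admission to current standing 10 Aug 2006, so the next rule applies.
Among Espinoza and Oyelaran, alphabetically by surname: Espinoza before Oyelaran.
Order: Espinoza, Oyelaran, Ibarra, Ruiz.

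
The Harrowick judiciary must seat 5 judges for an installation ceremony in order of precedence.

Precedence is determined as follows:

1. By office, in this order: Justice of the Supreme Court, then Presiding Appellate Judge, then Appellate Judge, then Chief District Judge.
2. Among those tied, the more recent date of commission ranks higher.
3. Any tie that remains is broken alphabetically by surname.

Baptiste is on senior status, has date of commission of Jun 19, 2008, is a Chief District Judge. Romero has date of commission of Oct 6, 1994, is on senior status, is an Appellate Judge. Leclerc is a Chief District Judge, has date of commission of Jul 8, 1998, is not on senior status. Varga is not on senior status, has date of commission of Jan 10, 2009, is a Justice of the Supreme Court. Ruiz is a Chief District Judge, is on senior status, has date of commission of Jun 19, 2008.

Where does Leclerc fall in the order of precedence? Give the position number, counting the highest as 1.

5

By office: Varga (Justice of the Supreme Court); then Romero (Appellate Judge); then Baptiste, Ruiz and Leclerc (Chief District Judge).
Among Baptiste, Ruiz and Leclerc, by date of commission (later first): Baptiste and Ruiz (Jun 19, 2008) before Leclerc (Jul 8, 1998).
Among Baptiste and Ruiz, alphabetically by surname: Baptiste before Ruiz.
Order: Varga, Romero, Baptiste, Ruiz, Leclerc. So position 5.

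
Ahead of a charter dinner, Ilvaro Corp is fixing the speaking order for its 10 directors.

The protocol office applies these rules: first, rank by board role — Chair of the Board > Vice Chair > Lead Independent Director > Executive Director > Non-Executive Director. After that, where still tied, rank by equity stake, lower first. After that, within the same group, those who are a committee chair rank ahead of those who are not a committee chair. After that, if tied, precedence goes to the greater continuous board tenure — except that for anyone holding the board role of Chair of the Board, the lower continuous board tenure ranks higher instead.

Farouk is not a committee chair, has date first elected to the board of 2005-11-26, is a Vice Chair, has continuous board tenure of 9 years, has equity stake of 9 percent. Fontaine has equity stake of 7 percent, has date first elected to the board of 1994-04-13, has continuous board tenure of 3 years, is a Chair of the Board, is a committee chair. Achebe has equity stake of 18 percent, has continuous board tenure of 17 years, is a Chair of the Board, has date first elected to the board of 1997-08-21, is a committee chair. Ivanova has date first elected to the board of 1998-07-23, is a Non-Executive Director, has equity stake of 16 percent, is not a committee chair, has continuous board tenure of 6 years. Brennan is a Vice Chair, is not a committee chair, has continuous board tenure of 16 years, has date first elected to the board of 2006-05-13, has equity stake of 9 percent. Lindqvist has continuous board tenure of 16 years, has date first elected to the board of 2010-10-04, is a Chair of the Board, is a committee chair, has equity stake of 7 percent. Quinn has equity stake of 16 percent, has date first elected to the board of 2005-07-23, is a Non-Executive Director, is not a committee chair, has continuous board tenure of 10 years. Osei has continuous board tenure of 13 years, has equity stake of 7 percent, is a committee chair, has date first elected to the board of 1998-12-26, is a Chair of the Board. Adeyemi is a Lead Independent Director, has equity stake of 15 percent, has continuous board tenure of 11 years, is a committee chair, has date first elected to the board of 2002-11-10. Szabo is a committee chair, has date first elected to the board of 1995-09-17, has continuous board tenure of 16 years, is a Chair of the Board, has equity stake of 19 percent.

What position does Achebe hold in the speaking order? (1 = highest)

4

By board role: Fontaine, Osei, Lindqvist, Achebe and Szabo (Chair of the Board); then Brennan and Farouk (Vice Chair); then Adeyemi (Lead Independent Director); then Quinn and Ivanova (Non-Executive Director).
Among Fontaine, Osei, Lindqvist, Achebe and Szabo, by equity stake (lower first): Fontaine, Osei and Lindqvist (7 percent) before Achebe (18 percent) before Szabo (19 percent).
Fontaine, Osei and Lindqvist are each a committee chair, so the next rule applies.
Among Fontaine, Osei and Lindqvist, by continuous board tenure (lower first) (reversed rule for this group): Fontaine (3 years) before Osei (13 years) before Lindqvist (16 years).
Brennan and Farouk both have equity stake 9 percent, so the next rule applies.
Brennan and Farouk are each not a committee chair, so the next rule applies.
Among Brennan and Farouk, by continuous board tenure (higher first): Brennan (16 years) before Farouk (9 years).
Quinn and Ivanova both have equity stake 16 percent, so the next rule applies.
Quinn and Ivanova are each not a committee chair, so the next rule applies.
Among Quinn and Ivanova, by continuous board tenure (higher first): Quinn (10 years) before Ivanova (6 years).
Order: Fontaine, Osei, Lindqvist, Achebe, Szabo, Brennan, Farouk, Adeyemi, Quinn, Ivanova. So position 4.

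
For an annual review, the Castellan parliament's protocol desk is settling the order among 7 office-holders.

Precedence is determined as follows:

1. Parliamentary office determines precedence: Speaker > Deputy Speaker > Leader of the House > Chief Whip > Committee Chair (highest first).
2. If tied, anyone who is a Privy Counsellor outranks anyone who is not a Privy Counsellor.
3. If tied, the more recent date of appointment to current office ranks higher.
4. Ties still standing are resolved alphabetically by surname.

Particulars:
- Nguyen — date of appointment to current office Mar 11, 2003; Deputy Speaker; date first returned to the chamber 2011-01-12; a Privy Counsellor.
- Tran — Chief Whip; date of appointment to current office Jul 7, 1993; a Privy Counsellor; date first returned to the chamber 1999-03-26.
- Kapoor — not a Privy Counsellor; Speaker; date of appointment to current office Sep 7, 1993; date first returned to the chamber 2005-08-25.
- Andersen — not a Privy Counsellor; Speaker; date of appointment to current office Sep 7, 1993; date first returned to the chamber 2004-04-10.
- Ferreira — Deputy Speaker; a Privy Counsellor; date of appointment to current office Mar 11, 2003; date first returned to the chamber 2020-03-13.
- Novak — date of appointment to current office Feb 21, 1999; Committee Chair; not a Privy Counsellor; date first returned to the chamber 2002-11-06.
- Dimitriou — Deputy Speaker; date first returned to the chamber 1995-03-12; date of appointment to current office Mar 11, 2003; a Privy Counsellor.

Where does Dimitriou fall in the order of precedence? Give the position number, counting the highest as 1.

By parliamentary office: Andersen and Kapoor (Speaker); then Dimitriou, Ferreira and Nguyen (Deputy Speaker); then Tran (Chief Whip); then Novak (Committee Chair).
Andersen and Kapoor are each not a Privy Counsellor, so the next rule applies.
Andersen and Kapoor both have date of appointment to current office Sep 7, 1993, so the next rule applies.
Among Andersen and Kapoor, alphabetically by surname: Andersen before Kapoor.
Dimitriou, Ferreira and Nguyen are each a Privy Counsellor, so the next rule applies.
Dimitriou, Ferreira and Nguyen all have date of appointment to current office Mar 11, 2003, so the next rule applies.
Among Dimitriou, Ferreira and Nguyen, alphabetically by surname: Dimitriou before Ferreira before Nguyen.
Order: Andersen, Kapoor, Dimitriou, Ferreira, Nguyen, Tran, Novak. So position 3.

3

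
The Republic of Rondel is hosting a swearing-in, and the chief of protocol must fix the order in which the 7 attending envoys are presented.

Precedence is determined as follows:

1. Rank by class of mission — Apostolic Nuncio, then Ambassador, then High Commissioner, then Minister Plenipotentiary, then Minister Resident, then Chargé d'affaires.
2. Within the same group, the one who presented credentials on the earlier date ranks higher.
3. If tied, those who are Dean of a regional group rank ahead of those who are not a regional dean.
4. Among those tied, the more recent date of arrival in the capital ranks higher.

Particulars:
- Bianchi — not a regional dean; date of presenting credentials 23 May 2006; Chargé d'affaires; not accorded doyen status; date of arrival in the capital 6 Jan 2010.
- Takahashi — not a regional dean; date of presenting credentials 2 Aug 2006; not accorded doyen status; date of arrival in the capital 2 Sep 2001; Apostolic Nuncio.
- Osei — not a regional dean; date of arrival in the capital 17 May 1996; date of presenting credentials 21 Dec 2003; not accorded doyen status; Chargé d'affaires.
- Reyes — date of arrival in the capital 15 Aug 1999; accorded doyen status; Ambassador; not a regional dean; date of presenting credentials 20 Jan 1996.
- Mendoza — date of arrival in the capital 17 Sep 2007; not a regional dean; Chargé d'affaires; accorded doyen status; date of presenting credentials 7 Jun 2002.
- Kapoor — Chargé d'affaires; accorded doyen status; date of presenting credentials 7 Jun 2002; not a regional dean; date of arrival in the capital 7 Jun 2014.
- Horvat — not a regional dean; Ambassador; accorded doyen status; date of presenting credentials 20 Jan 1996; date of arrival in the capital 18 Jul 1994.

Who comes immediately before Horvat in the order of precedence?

Reyes

By class of mission: Takahashi (Apostolic Nuncio); then Reyes and Horvat (Ambassador); then Kapoor, Mendoza, Osei and Bianchi (Chargé d'affaires).
Reyes and Horvat both have date of presenting credentials 20 Jan 1996, so the next rule applies.
Reyes and Horvat are each not a regional dean, so the next rule applies.
Among Reyes and Horvat, by date of arrival in the capital (later first): Reyes (15 Aug 1999) before Horvat (18 Jul 1994).
Among Kapoor, Mendoza, Osei and Bianchi, by date of presenting credentials (earlier first): Kapoor and Mendoza (7 Jun 2002) before Osei (21 Dec 2003) before Bianchi (23 May 2006).
Kapoor and Mendoza are each not a regional dean, so the next rule applies.
Among Kapoor and Mendoza, by date of arrival in the capital (later first): Kapoor (7 Jun 2014) before Mendoza (17 Sep 2007).
Order: Takahashi, Reyes, Horvat, Kapoor, Mendoza, Osei, Bianchi.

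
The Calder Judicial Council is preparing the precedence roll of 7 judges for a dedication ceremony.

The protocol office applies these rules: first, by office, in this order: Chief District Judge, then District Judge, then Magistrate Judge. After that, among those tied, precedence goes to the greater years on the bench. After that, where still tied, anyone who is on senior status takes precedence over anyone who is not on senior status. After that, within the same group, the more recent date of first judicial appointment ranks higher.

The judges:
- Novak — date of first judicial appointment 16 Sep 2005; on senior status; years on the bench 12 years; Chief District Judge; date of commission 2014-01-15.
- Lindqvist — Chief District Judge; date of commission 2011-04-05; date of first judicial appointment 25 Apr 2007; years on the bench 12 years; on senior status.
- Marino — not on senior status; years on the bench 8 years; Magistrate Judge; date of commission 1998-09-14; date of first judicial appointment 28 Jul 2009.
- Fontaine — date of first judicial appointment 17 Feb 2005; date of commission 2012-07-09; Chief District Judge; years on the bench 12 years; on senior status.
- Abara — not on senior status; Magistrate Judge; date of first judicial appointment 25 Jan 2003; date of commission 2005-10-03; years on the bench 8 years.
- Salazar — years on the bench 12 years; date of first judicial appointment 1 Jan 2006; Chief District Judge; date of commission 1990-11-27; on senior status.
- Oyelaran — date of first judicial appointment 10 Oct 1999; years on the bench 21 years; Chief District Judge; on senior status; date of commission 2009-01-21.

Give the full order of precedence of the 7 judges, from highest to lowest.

Oyelaran, Lindqvist, Salazar, Novak, Fontaine, Marino, Abara

By office: Oyelaran, Lindqvist, Salazar, Novak and Fontaine (Chief District Judge); then Marino and Abara (Magistrate Judge).
Among Oyelaran, Lindqvist, Salazar, Novak and Fontaine, by years on the bench (higher first): Oyelaran (21 years) before Lindqvist, Salazar, Novak and Fontaine (12 years).
Lindqvist, Salazar, Novak and Fontaine are each on senior status, so the next rule applies.
Among Lindqvist, Salazar, Novak and Fontaine, by date of first judicial appointment (later first): Lindqvist (25 Apr 2007) before Salazar (1 Jan 2006) before Novak (16 Sep 2005) before Fontaine (17 Feb 2005).
Marino and Abara both have years on the bench 8 years, so the next rule applies.
Marino and Abara are each not on senior status, so the next rule applies.
Among Marino and Abara, by date of first judicial appointment (later first): Marino (28 Jul 2009) before Abara (25 Jan 2003).
Full order: Oyelaran, Lindqvist, Salazar, Novak, Fontaine, Marino, Abara.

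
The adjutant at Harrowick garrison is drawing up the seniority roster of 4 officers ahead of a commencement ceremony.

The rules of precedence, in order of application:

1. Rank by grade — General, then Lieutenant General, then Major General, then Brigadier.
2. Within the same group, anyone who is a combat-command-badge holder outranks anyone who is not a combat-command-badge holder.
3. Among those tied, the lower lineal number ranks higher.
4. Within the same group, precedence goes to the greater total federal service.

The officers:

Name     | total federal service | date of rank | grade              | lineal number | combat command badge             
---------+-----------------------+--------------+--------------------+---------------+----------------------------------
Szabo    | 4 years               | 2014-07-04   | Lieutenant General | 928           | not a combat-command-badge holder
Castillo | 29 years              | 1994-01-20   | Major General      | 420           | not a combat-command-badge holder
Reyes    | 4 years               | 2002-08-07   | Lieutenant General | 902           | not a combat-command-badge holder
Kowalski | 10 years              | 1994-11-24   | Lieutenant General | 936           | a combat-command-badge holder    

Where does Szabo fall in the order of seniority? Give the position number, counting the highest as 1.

By grade: Kowalski, Reyes and Szabo (Lieutenant General); then Castillo (Major General).
Among Kowalski, Reyes and Szabo, a combat-command-badge holder before not a combat-command-badge holder: Kowalski (a combat-command-badge holder) before Reyes and Szabo (not a combat-command-badge holder).
Among Reyes and Szabo, by lineal number (lower first): Reyes (902) before Szabo (928).
Order: Kowalski, Reyes, Szabo, Castillo. So position 3.

3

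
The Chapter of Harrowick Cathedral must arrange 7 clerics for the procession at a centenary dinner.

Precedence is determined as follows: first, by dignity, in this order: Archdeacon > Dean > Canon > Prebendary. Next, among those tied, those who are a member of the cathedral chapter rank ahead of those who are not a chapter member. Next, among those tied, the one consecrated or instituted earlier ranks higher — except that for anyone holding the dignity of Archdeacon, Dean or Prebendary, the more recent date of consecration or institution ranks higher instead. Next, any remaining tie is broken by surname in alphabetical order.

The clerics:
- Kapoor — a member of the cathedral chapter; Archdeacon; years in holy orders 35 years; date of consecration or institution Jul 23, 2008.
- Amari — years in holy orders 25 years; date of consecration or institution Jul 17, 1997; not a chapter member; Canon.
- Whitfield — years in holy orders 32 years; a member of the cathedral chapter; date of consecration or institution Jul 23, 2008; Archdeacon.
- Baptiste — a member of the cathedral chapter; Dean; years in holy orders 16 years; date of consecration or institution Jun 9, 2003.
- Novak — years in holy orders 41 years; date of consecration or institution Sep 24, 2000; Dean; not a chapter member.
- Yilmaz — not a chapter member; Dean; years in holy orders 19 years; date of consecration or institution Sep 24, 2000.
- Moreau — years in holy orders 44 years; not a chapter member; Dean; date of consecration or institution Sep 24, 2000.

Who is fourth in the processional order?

By dignity: Kapoor and Whitfield (Archdeacon); then Baptiste, Moreau, Novak and Yilmaz (Dean); then Amari (Canon).
Kapoor and Whitfield are each a member of the cathedral chapter, so the next rule applies.
Kapoor and Whitfield both have date of consecration or institution Jul 23, 2008, so the next rule applies.
Among Kapoor and Whitfield, alphabetically by surname: Kapoor before Whitfield.
Among Baptiste, Moreau, Novak and Yilmaz, a member of the cathedral chapter before not a chapter member: Baptiste (a member of the cathedral chapter) before Moreau, Novak and Yilmaz (not a chapter member).
Moreau, Novak and Yilmaz all have date of consecration or institution Sep 24, 2000, so the next rule applies.
Among Moreau, Novak and Yilmaz, alphabetically by surname: Moreau before Novak before Yilmaz.
Order: Kapoor, Whitfield, Baptiste, Moreau, Novak, Yilmaz, Amari.

Moreau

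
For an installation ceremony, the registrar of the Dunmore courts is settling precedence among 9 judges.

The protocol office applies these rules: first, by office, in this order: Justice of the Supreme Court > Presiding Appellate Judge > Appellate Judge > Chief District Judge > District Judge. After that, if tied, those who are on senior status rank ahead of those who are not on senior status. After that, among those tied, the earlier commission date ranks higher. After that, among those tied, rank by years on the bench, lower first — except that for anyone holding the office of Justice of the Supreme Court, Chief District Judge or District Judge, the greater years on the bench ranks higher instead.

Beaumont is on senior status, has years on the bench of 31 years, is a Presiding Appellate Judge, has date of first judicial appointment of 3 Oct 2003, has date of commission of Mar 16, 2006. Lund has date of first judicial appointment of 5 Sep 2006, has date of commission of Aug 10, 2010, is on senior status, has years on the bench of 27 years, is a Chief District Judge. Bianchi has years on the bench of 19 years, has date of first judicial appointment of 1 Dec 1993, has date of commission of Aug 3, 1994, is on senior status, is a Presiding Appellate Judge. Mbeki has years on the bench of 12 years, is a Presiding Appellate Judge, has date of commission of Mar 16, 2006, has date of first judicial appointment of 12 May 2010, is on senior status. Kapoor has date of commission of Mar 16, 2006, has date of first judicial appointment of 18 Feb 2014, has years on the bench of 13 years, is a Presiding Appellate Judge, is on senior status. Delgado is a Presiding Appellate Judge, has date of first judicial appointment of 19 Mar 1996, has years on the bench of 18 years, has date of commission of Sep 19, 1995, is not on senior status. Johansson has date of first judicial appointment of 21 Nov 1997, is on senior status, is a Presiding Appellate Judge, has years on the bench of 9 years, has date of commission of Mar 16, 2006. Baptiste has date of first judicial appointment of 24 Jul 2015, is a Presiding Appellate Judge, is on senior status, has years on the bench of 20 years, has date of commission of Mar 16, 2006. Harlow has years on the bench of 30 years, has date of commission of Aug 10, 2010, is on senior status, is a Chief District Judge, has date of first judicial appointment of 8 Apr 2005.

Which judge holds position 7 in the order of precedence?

Delgado

By office: Bianchi, Johansson, Mbeki, Kapoor, Baptiste, Beaumont and Delgado (Presiding Appellate Judge); then Harlow and Lund (Chief District Judge).
Among Bianchi, Johansson, Mbeki, Kapoor, Baptiste, Beaumont and Delgado, on senior status before not on senior status: Bianchi, Johansson, Mbeki, Kapoor, Baptiste and Beaumont (on senior status) before Delgado (not on senior status).
Among Bianchi, Johansson, Mbeki, Kapoor, Baptiste and Beaumont, by date of commission (earlier first): Bianchi (Aug 3, 1994) before Johansson, Mbeki, Kapoor, Baptiste and Beaumont (Mar 16, 2006).
Among Johansson, Mbeki, Kapoor, Baptiste and Beaumont, by years on the bench (lower first): Johansson (9 years) before Mbeki (12 years) before Kapoor (13 years) before Baptiste (20 years) before Beaumont (31 years).
Harlow and Lund are each on senior status, so the next rule applies.
Harlow and Lund both have date of commission Aug 10, 2010, so the next rule applies.
Among Harlow and Lund, by years on the bench (higher first) (reversed rule for this group): Harlow (30 years) before Lund (27 years).
Order: Bianchi, Johansson, Mbeki, Kapoor, Baptiste, Beaumont, Delgado, Harlow, Lund.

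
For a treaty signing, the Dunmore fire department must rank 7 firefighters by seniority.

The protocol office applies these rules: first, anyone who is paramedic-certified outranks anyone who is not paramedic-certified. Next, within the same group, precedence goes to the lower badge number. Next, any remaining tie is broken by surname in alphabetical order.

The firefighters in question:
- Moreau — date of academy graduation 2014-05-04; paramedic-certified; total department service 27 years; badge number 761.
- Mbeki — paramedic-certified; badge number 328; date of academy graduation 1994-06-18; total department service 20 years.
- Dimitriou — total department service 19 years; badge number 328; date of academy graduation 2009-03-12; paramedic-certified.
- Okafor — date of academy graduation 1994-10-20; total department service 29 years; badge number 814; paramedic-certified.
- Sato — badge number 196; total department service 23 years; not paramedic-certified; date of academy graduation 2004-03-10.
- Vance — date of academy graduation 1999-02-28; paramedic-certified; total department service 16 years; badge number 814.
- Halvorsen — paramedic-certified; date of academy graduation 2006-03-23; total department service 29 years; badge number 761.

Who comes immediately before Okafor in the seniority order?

By the first rule: Dimitriou, Mbeki, Halvorsen, Moreau, Okafor and Vance (each paramedic-certified); then Sato (not paramedic-certified).
Among Dimitriou, Mbeki, Halvorsen, Moreau, Okafor and Vance, by badge number (lower first): Dimitriou and Mbeki (328) before Halvorsen and Moreau (761) before Okafor and Vance (814).
Among Dimitriou and Mbeki, alphabetically by surname: Dimitriou before Mbeki.
Among Halvorsen and Moreau, alphabetically by surname: Halvorsen before Moreau.
Among Okafor and Vance, alphabetically by surname: Okafor before Vance.
Order: Dimitriou, Mbeki, Halvorsen, Moreau, Okafor, Vance, Sato.

Moreau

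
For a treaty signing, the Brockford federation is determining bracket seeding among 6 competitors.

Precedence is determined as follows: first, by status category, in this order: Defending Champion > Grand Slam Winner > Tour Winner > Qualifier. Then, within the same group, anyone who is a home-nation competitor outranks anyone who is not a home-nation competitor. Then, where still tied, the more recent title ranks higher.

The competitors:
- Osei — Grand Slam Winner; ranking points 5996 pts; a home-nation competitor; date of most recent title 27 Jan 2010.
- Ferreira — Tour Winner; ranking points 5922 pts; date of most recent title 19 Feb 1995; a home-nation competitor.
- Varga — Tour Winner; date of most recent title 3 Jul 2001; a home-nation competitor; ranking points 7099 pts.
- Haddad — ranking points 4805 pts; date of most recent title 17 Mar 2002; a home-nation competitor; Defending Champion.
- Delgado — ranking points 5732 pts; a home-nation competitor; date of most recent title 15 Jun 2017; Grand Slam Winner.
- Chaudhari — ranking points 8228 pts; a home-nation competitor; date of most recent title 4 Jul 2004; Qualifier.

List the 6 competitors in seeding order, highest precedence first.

Haddad, Delgado, Osei, Varga, Ferreira, Chaudhari

By status category: Haddad (Defending Champion); then Delgado and Osei (Grand Slam Winner); then Varga and Ferreira (Tour Winner); then Chaudhari (Qualifier).
Delgado and Osei are each a home-nation competitor, so the next rule applies.
Among Delgado and Osei, by date of most recent title (later first): Delgado (15 Jun 2017) before Osei (27 Jan 2010).
Varga and Ferreira are each a home-nation competitor, so the next rule applies.
Among Varga and Ferreira, by date of most recent title (later first): Varga (3 Jul 2001) before Ferreira (19 Feb 1995).
Full order: Haddad, Delgado, Osei, Varga, Ferreira, Chaudhari.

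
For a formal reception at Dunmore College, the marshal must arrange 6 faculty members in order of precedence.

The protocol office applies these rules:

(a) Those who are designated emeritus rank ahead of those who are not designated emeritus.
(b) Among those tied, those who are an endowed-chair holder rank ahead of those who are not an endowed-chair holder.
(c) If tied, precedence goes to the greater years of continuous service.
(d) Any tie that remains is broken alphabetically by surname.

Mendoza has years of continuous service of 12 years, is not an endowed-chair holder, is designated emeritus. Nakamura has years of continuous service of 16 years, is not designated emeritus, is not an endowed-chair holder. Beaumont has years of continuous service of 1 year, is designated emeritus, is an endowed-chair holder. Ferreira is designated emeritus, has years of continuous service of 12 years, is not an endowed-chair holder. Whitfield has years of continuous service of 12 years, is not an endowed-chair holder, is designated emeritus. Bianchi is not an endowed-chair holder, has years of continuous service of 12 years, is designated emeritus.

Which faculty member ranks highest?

By the first rule: Beaumont, Bianchi, Ferreira, Mendoza and Whitfield (each designated emeritus); then Nakamura (not designated emeritus).
Among Beaumont, Bianchi, Ferreira, Mendoza and Whitfield, an endowed-chair holder before not an endowed-chair holder: Beaumont (an endowed-chair holder) before Bianchi, Ferreira, Mendoza and Whitfield (not an endowed-chair holder).
Bianchi, Ferreira, Mendoza and Whitfield all have years of continuous service 12 years, so the next rule applies.
Among Bianchi, Ferreira, Mendoza and Whitfield, alphabetically by surname: Bianchi before Ferreira before Mendoza before Whitfield.
Order: Beaumont, Bianchi, Ferreira, Mendoza, Whitfield, Nakamura.

Beaumont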